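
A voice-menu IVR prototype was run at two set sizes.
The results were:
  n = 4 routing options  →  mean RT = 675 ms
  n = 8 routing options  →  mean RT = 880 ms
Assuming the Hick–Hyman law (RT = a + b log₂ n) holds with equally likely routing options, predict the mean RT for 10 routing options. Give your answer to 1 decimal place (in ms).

Fit slope and intercept:
  b = (880 − 675) / (log₂ 8 − log₂ 4) = 205 / (3 − 2) = 205.000 ms/bit
  a = 675 − 205.000 × 2 = 265.000 ms
Then RT(10) = 265.000 + 205.000 × log₂ 10 = 265.000 + 205.000 × 3.3219 ≈ 945.995 ms.

946.0 ms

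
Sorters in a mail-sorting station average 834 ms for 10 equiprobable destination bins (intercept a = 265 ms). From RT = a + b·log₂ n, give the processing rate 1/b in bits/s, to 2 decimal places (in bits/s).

Choice component = 834 − 265 = 569 ms over log₂(10) = 3.3219 bits.
b = 569 / 3.3219 = 171.286 ms/bit, so 1/b = 5.838 bits/s.

5.84 bits/s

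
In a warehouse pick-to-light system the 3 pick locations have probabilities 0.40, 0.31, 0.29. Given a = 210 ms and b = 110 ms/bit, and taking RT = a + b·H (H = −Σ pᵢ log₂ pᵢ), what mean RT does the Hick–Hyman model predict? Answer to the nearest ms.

Entropy contributions −pᵢ log₂ pᵢ: 0.5288, 0.5238, 0.5179; sum H = 1.5705 bits.
RT = a + bH = 210 + 110·1.5705 = 382.75 ms.

383 ms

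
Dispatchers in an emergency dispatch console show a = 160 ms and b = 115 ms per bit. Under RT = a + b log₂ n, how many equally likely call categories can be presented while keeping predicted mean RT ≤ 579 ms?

12

Set 160 + 115·log₂ n ≤ 579 → log₂ n ≤ (579 − 160)/115 = 3.6435.
So n ≤ 2^3.6435 = 12.497; the largest integer n is 12.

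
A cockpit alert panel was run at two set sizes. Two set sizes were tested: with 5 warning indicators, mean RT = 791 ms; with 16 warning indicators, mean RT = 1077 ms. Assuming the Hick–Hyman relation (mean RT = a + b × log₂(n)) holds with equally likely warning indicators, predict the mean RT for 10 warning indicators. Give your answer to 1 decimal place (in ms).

961.4 ms

Solve the two-equation system in a and b:
  b = (1077 − 791) / (log₂ 16 − log₂ 5) = 286 / (4 − 2.3219) = 170.434 ms/bit
  a = 791 − 170.434 × 2.3219 = 395.265 ms
Then RT(10) = 395.265 + 170.434 × log₂ 10 = 395.265 + 170.434 × 3.3219 ≈ 961.434 ms.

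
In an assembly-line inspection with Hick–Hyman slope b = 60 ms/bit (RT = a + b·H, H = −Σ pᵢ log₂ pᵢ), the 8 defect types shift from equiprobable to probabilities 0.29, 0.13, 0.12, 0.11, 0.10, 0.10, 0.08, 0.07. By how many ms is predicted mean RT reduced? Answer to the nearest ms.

The RT saving is b·ΔH. Equiprobable H₀ = log₂(8) = 3.0000 bits; with the given probabilities H = 2.8424 bits.
b·(H₀ − H) = 60 × (3.0000 − 2.8424) = 9.46 ms.

9 ms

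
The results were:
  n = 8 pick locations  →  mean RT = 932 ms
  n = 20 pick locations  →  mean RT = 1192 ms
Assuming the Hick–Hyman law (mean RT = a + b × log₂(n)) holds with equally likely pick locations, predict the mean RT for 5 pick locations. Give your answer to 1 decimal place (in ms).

798.6 ms

RT is linear in log₂ n, so two points fix the line:
  b = (1192 − 932) / (log₂ 20 − log₂ 8) = 260 / (4.3219 − 3) = 196.682 ms/bit
  a = 932 − 196.682 × 3 = 341.953 ms
Then RT(5) = 341.953 + 196.682 × log₂ 5 = 341.953 + 196.682 × 2.3219 ≈ 798.635 ms.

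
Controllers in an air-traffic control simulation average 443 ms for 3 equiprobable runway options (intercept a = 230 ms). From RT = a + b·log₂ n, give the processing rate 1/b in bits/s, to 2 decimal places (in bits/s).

b = (443 − 230)/log₂ 3 = 213/1.5850 = 134.388 ms per bit = 0.13439 s/bit; the reciprocal is 7.441 bits/s.

7.44 bits/s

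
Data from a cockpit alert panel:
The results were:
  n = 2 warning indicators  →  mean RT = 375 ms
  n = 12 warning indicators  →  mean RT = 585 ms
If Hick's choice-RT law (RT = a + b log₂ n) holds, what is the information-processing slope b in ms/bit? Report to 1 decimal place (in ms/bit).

The slope on a log₂ axis is (585 − 375) / (3.5850 − 1) = 81.239 ms/bit.

81.2 ms/bit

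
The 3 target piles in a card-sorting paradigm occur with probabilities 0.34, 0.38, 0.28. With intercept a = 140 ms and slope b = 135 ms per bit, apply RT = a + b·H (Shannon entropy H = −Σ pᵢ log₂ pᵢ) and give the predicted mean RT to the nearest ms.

H = 0.34·log₂(1/0.34) + 0.38·log₂(1/0.38) + 0.28·log₂(1/0.28) = 1.5738 bits.
RT = 140 + 135 × 1.5738 = 352.47 ms.

352 ms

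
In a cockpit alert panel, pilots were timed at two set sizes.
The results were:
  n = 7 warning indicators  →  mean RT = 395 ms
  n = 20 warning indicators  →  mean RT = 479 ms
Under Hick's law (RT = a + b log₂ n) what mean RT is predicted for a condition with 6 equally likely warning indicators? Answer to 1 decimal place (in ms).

382.7 ms

Solve the two-equation system in a and b:
  b = (479 − 395) / (log₂ 20 − log₂ 7) = 84 / (4.3219 − 2.8074) = 55.461 ms/bit
  a = 395 − 55.461 × 2.8074 = 239.301 ms
Then RT(6) = 239.301 + 55.461 × log₂ 6 = 239.301 + 55.461 × 2.5850 ≈ 382.666 ms.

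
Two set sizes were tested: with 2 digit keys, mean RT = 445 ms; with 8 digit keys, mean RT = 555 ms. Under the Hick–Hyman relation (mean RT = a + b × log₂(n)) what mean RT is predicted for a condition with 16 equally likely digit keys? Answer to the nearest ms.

610 ms

Solve the two-equation system in a and b:
  b = (555 − 445) / (log₂ 8 − log₂ 2) = 110 / (3 − 1) = 55 ms/bit
  a = 445 − 55 × 1 = 390 ms
Then RT(16) = 390 + 55 × log₂ 16 = 390 + 55 × 4 ≈ 610.000 ms.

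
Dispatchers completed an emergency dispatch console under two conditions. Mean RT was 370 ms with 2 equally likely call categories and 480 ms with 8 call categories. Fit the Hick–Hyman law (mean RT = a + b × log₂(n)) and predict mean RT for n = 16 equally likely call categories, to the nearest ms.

RT is linear in log₂ n, so two points fix the line:
  b = (480 − 370) / (log₂ 8 − log₂ 2) = 110 / (3 − 1) = 55 ms/bit
  a = 370 − 55 × 1 = 315 ms
Then RT(16) = 315 + 55 × log₂ 16 = 315 + 55 × 4 ≈ 535.000 ms.

535 ms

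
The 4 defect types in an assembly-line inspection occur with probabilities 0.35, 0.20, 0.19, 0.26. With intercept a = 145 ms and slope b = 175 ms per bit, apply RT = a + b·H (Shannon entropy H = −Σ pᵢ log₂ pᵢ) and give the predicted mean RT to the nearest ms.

487 ms

H = 0.35·log₂(1/0.35) + 0.20·log₂(1/0.20) + 0.19·log₂(1/0.19) + 0.26·log₂(1/0.26) = 1.9550 bits.
RT = 145 + 175 × 1.9550 = 487.13 ms.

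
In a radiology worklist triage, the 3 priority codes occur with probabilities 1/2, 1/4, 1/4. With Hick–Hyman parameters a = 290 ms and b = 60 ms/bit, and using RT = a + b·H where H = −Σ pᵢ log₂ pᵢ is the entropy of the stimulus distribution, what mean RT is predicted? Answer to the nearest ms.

380 ms

H = −Σ pᵢ log₂ pᵢ = 0.5·1 + 0.25·2 + 0.25·2 = 1.500 bits.
RT = 290 + 60 × 1.500 = 380.00 ms.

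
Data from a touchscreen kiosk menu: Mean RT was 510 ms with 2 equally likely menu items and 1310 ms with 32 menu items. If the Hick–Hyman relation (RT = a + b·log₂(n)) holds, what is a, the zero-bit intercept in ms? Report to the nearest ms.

The slope on a log₂ axis is (1310 − 510) / (5 − 1) = 200 ms/bit.
Intercept: a = 510 − 200·log₂(2) = 310.000 ms.

310 ms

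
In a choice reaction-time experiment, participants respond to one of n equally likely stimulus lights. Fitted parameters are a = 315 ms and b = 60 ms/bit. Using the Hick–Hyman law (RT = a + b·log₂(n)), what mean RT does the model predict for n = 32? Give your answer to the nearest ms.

log₂(32) = 5 bits, so RT = 315 + 60 × 5 ≈ 615.000 ms.

615 ms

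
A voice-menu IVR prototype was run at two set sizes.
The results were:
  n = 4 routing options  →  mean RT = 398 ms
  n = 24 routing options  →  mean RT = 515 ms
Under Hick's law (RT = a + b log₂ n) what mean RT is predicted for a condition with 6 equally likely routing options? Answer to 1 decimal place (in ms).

With log₂ n on the abscissa the relation is linear; from the two conditions:
  b = (515 − 398) / (log₂ 24 − log₂ 4) = 117 / (4.5850 − 2) = 45.262 ms/bit
  a = 398 − 45.262 × 2 = 307.476 ms
Then RT(6) = 307.476 + 45.262 × log₂ 6 = 307.476 + 45.262 × 2.5850 ≈ 424.476 ms.

424.5 ms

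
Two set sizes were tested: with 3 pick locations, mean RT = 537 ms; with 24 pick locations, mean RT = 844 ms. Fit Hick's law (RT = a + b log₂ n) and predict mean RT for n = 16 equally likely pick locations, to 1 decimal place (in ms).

Fit slope and intercept:
  b = (844 − 537) / (log₂ 24 − log₂ 3) = 307 / (4.5850 − 1.5850) = 102.333 ms/bit
  a = 537 − 102.333 × 1.5850 = 374.806 ms
Then RT(16) = 374.806 + 102.333 × log₂ 16 = 374.806 + 102.333 × 4 ≈ 784.139 ms.

784.1 ms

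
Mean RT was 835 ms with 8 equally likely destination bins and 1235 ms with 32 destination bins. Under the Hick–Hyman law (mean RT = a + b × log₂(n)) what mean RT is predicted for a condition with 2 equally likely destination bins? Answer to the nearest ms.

435 ms

Solve the two-equation system in a and b:
  b = (1235 − 835) / (log₂ 32 − log₂ 8) = 400 / (5 − 3) = 200 ms/bit
  a = 835 − 200 × 3 = 235 ms
Then RT(2) = 235 + 200 × log₂ 2 = 235 + 200 × 1 ≈ 435.000 ms.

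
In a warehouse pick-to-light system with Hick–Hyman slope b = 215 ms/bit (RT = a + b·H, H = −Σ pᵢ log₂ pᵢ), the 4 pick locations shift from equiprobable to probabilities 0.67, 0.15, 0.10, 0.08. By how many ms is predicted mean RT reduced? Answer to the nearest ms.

The RT saving is b·ΔH. Equiprobable H₀ = log₂(4) = 2.0000 bits; with the given probabilities H = 1.4214 bits.
b·(H₀ − H) = 215 × (2.0000 − 1.4214) = 124.41 ms.

124 ms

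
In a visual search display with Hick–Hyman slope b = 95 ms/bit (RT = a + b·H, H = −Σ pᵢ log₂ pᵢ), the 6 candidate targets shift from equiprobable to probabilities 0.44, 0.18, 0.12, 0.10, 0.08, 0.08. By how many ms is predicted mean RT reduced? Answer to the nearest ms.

32 ms

The RT saving is b·ΔH. Equiprobable H₀ = log₂(6) = 2.5850 bits; with the given probabilities H = 2.2487 bits.
b·(H₀ − H) = 95 × (2.5850 − 2.2487) = 31.94 ms.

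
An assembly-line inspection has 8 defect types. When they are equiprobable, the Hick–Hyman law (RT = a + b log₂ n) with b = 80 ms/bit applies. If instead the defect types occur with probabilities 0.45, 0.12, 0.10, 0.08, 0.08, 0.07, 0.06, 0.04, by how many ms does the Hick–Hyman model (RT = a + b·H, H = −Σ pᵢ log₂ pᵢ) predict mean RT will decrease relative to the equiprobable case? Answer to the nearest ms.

The RT saving is b·ΔH. Equiprobable H₀ = log₂(8) = 3.0000 bits; with the given probabilities H = 2.4985 bits.
b·(H₀ − H) = 80 × (3.0000 − 2.4985) = 40.12 ms.

40 ms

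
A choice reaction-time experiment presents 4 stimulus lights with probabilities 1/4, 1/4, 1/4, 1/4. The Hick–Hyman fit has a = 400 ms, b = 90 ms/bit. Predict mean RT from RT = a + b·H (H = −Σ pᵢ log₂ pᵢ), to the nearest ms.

580 ms

H = −Σ pᵢ log₂ pᵢ = 0.25·2 + 0.25·2 + 0.25·2 + 0.25·2 = 2.000 bits.
RT = 400 + 90 × 2.000 = 580.00 ms.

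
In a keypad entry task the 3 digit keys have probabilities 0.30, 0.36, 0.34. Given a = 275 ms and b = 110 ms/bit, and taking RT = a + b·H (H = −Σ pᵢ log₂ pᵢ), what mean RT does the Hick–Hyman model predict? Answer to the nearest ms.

449 ms

H = 0.30·log₂(1/0.30) + 0.36·log₂(1/0.36) + 0.34·log₂(1/0.34) = 1.5809 bits.
RT = 275 + 110 × 1.5809 = 448.90 ms.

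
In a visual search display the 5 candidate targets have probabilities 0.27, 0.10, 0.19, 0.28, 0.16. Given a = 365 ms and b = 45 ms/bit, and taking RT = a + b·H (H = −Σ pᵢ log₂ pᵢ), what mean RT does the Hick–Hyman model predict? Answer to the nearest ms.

466 ms

Entropy contributions −pᵢ log₂ pᵢ: 0.5100, 0.3322, 0.4552, 0.5142, 0.4230; sum H = 2.2347 bits.
RT = a + bH = 365 + 45·2.2347 = 465.56 ms.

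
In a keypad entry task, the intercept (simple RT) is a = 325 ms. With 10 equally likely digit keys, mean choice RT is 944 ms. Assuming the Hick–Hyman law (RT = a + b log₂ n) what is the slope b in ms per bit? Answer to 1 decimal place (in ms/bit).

b = (944 − 325) / log₂(10) = 619 / 3.3219 = 186.338 ms/bit.

186.3 ms/bit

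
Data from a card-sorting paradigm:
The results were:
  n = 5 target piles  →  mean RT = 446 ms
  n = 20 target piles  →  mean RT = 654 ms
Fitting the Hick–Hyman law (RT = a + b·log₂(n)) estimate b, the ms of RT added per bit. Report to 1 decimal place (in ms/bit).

104.0 ms/bit

b = (RT₂ − RT₁)/(log₂ n₂ − log₂ n₁) = (654 − 446)/(4.3219 − 2.3219) = 104.000 ms/bit.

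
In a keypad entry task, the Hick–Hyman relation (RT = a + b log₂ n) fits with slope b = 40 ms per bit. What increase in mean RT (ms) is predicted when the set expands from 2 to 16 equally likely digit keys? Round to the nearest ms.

ΔRT = (a + b log₂ n₂) − (a + b log₂ n₁) = b·(log₂ n₂ − log₂ n₁).
log₂(16) − log₂(2) = log₂(16/2) = log₂(8) = 3.
ΔRT = 40 × 3.0000 = 120.000 ms.

120 ms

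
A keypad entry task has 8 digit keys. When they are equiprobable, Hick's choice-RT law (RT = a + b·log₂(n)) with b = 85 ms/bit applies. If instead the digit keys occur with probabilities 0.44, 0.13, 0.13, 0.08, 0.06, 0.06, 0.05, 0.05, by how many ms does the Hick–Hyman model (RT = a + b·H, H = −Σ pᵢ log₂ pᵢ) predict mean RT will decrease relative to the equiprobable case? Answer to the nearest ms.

Equiprobable entropy H₀ = log₂ 8 = 3.0000 bits.
Skewed entropy H = −Σ pᵢ log₂ pᵢ = 2.4972 bits.
ΔRT = b·(H₀ − H) = 85 × 0.5028 = 42.74 ms.

43 ms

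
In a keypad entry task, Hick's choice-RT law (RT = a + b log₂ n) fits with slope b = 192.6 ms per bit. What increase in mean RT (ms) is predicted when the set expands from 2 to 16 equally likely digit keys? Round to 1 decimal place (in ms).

The intercept a cancels: ΔRT = b·(log₂ n₂ − log₂ n₁) = b·log₂(n₂/n₁).
log₂(16) − log₂(2) = log₂(16/2) = log₂(8) = 3.
ΔRT = 192.6 × 3.0000 = 577.800 ms.

577.8 ms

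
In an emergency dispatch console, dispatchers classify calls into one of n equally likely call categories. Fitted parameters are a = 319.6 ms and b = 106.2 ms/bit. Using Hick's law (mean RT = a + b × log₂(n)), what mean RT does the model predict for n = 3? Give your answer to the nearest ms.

488 ms

log₂(3) = 1.5850 bits, so RT = 319.6 + 106.2 × 1.5850 ≈ 487.923 ms.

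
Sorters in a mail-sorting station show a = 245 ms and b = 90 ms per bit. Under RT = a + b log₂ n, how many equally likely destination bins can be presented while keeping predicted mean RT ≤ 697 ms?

32

Set 245 + 90·log₂ n ≤ 697 → log₂ n ≤ (697 − 245)/90 = 5.0222.
So n ≤ 2^5.0222 = 32.497; the largest integer n is 32.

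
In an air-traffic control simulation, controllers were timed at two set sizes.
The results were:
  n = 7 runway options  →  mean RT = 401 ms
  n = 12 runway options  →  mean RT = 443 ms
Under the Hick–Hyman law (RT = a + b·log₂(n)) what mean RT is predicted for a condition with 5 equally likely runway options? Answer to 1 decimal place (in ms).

Fit slope and intercept:
  b = (443 − 401) / (log₂ 12 − log₂ 7) = 42 / (3.5850 − 2.8074) = 54.012 ms/bit
  a = 401 − 54.012 × 2.8074 = 249.370 ms
Then RT(5) = 249.370 + 54.012 × log₂ 5 = 249.370 + 54.012 × 2.3219 ≈ 374.781 ms.

374.8 ms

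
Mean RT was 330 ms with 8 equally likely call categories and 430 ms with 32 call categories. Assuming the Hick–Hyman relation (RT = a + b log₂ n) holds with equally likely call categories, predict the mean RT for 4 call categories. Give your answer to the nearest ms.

280 ms

Solve the two-equation system in a and b:
  b = (430 − 330) / (log₂ 32 − log₂ 8) = 100 / (5 − 3) = 50 ms/bit
  a = 330 − 50 × 3 = 180 ms
Then RT(4) = 180 + 50 × log₂ 4 = 180 + 50 × 2 ≈ 280.000 ms.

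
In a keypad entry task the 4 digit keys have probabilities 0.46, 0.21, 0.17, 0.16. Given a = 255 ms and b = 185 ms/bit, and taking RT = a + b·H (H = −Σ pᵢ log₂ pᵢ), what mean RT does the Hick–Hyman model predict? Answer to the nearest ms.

596 ms

Entropy contributions −pᵢ log₂ pᵢ: 0.5153, 0.4728, 0.4346, 0.4230; sum H = 1.8458 bits.
RT = a + bH = 255 + 185·1.8458 = 596.47 ms.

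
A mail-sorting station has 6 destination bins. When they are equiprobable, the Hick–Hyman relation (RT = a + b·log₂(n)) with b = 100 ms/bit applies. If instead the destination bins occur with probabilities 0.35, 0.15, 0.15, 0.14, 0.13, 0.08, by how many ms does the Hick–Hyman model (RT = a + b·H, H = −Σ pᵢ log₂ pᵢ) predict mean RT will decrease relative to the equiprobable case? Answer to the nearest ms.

16 ms

Equiprobable entropy H₀ = log₂ 6 = 2.5850 bits.
Skewed entropy H = −Σ pᵢ log₂ pᵢ = 2.4225 bits.
ΔRT = b·(H₀ − H) = 100 × 0.1625 = 16.25 ms.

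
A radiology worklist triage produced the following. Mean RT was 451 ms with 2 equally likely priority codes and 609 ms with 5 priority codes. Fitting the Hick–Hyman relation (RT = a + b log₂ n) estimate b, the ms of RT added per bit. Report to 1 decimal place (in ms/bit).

The slope on a log₂ axis is (609 − 451) / (2.3219 − 1) = 119.522 ms/bit.

119.5 ms/bit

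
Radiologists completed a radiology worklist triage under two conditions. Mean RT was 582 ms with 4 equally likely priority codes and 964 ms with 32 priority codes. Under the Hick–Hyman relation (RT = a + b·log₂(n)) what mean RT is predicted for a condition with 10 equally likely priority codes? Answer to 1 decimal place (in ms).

750.3 ms

With log₂ n on the abscissa the relation is linear; from the two conditions:
  b = (964 − 582) / (log₂ 32 − log₂ 4) = 382 / (5 − 2) = 127.333 ms/bit
  a = 582 − 127.333 × 2 = 327.333 ms
Then RT(10) = 327.333 + 127.333 × log₂ 10 = 327.333 + 127.333 × 3.3219 ≈ 750.326 ms.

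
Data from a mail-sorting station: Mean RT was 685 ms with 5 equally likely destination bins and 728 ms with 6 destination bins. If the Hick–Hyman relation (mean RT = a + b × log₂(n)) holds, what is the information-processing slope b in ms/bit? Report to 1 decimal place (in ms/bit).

The slope on a log₂ axis is (728 − 685) / (2.5850 − 2.3219) = 163.477 ms/bit.

163.5 ms/bit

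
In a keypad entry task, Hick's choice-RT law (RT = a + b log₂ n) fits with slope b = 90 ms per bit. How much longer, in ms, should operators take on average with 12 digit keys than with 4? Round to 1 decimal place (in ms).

142.6 ms

ΔRT = (a + b log₂ n₂) − (a + b log₂ n₁) = b·(log₂ n₂ − log₂ n₁).
log₂(12) − log₂(4) = 3.5850 − 2 = 1.5850.
ΔRT = 90 × 1.5850 = 142.647 ms.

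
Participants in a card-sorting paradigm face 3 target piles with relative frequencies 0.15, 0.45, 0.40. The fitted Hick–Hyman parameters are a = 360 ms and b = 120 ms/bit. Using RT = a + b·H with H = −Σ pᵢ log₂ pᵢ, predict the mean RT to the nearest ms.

535 ms

Entropy contributions −pᵢ log₂ pᵢ: 0.4105, 0.5184, 0.5288; sum H = 1.4577 bits.
RT = a + bH = 360 + 120·1.4577 = 534.93 ms.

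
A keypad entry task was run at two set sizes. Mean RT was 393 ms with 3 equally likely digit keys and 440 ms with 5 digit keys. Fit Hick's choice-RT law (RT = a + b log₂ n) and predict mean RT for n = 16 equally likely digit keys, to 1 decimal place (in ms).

547.0 ms

Solve the two-equation system in a and b:
  b = (440 − 393) / (log₂ 5 − log₂ 3) = 47 / (2.3219 − 1.5850) = 63.775 ms/bit
  a = 393 − 63.775 × 1.5850 = 291.919 ms
Then RT(16) = 291.919 + 63.775 × log₂ 16 = 291.919 + 63.775 × 4 ≈ 547.019 ms.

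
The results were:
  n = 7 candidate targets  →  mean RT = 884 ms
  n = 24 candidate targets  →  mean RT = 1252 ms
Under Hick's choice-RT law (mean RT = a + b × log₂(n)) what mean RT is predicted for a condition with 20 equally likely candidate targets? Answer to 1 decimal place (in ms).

1197.5 ms

Fit slope and intercept:
  b = (1252 − 884) / (log₂ 24 − log₂ 7) = 368 / (4.5850 − 2.8074) = 207.020 ms/bit
  a = 884 − 207.020 × 2.8074 = 302.822 ms
Then RT(20) = 302.822 + 207.020 × log₂ 20 = 302.822 + 207.020 × 4.3219 ≈ 1197.547 ms.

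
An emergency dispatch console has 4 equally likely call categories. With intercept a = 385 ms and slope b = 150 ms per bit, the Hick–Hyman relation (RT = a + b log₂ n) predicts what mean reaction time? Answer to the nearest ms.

log₂(4) = 2 bits, so RT = 385 + 150 × 2 ≈ 685.000 ms.

685 ms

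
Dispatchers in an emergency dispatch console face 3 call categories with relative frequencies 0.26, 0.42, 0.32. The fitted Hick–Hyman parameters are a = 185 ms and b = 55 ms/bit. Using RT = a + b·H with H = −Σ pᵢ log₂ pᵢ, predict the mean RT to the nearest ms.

H = 0.26·log₂(1/0.26) + 0.42·log₂(1/0.42) + 0.32·log₂(1/0.32) = 1.5570 bits.
RT = 185 + 55 × 1.5570 = 270.63 ms.

271 ms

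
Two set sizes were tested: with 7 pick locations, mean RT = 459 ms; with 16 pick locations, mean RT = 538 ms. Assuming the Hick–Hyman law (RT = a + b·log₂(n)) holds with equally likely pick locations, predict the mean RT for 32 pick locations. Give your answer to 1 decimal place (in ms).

604.2 ms

RT is linear in log₂ n, so two points fix the line:
  b = (538 − 459) / (log₂ 16 − log₂ 7) = 79 / (4 − 2.8074) = 66.239 ms/bit
  a = 459 − 66.239 × 2.8074 = 273.043 ms
Then RT(32) = 273.043 + 66.239 × log₂ 32 = 273.043 + 66.239 × 5 ≈ 604.239 ms.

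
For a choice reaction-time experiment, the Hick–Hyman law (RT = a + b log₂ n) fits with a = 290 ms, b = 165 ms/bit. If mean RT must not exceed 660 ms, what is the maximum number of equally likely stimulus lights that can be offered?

Information budget: (660 − 290)/165 = 2.2424 bits, so n ≤ 2^2.2424 = 4.732 → at most 4.

4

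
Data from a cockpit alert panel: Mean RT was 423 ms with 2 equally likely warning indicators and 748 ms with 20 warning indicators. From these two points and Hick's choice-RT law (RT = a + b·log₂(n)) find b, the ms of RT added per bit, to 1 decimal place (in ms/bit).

97.8 ms/bit

The slope on a log₂ axis is (748 − 423) / (4.3219 − 1) = 97.835 ms/bit.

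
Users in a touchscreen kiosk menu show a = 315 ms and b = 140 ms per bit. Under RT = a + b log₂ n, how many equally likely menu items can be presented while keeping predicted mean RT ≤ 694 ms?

6

Information budget: (694 − 315)/140 = 2.7071 bits, so n ≤ 2^2.7071 = 6.530 → at most 6.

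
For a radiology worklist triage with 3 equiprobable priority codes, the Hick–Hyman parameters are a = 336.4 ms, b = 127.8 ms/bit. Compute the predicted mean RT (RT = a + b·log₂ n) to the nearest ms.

539 ms

log₂(3) = 1.5850 bits, so RT = 336.4 + 127.8 × 1.5850 ≈ 538.958 ms.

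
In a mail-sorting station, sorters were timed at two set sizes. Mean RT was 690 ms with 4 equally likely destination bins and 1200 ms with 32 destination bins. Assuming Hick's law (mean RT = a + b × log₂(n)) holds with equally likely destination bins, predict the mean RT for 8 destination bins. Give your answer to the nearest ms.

With log₂ n on the abscissa the relation is linear; from the two conditions:
  b = (1200 − 690) / (log₂ 32 − log₂ 4) = 510 / (5 − 2) = 170 ms/bit
  a = 690 − 170 × 2 = 350 ms
Then RT(8) = 350 + 170 × log₂ 8 = 350 + 170 × 3 ≈ 860.000 ms.

860 ms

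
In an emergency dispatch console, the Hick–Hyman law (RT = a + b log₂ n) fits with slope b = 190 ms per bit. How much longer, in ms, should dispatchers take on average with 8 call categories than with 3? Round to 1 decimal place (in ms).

268.9 ms

ΔRT = (a + b log₂ n₂) − (a + b log₂ n₁) = b·(log₂ n₂ − log₂ n₁).
log₂(8) − log₂(3) = 3 − 1.5850 = 1.4150.
ΔRT = 190 × 1.4150 = 268.857 ms.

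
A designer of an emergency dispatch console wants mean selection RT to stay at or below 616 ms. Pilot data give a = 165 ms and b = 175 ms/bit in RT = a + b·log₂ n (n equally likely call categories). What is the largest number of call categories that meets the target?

5

Set 165 + 175·log₂ n ≤ 616 → log₂ n ≤ (616 − 165)/175 = 2.5771.
So n ≤ 2^2.5771 = 5.968; the largest integer n is 5.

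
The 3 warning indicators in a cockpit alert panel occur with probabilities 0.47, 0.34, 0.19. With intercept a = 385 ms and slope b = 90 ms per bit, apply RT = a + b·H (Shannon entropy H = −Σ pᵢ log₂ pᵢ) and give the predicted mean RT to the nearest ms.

Entropy contributions −pᵢ log₂ pᵢ: 0.5120, 0.5292, 0.4552; sum H = 1.4964 bits.
RT = a + bH = 385 + 90·1.4964 = 519.67 ms.

520 ms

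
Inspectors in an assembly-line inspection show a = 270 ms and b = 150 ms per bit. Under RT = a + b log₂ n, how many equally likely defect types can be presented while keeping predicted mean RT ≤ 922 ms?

Set 270 + 150·log₂ n ≤ 922 → log₂ n ≤ (922 − 270)/150 = 4.3467.
So n ≤ 2^4.3467 = 20.346; the largest integer n is 20.

20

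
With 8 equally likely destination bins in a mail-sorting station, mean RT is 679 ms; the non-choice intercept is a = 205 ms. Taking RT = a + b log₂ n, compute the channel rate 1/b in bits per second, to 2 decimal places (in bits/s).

6.33 bits/s

Choice component = 679 − 205 = 474 ms over log₂(8) = 3 bits.
b = 474 / 3 = 158.000 ms/bit, so 1/b = 6.329 bits/s.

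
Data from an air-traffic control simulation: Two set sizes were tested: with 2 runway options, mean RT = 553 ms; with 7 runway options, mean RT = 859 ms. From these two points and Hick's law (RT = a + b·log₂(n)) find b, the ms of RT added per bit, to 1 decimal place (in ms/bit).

169.3 ms/bit

The slope on a log₂ axis is (859 − 553) / (2.8074 − 1) = 169.308 ms/bit.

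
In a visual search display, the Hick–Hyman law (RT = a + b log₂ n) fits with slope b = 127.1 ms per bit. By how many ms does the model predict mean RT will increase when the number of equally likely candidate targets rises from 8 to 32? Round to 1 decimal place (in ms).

254.2 ms

ΔRT = (a + b log₂ n₂) − (a + b log₂ n₁) = b·(log₂ n₂ − log₂ n₁).
log₂(32) − log₂(8) = log₂(32/8) = log₂(4) = 2.
ΔRT = 127.1 × 2.0000 = 254.200 ms.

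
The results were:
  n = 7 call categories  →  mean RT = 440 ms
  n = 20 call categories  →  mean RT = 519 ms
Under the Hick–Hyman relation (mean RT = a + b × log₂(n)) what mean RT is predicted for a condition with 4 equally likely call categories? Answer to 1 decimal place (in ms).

397.9 ms

Fit slope and intercept:
  b = (519 − 440) / (log₂ 20 − log₂ 7) = 79 / (4.3219 − 2.8074) = 52.160 ms/bit
  a = 440 − 52.160 × 2.8074 = 293.569 ms
Then RT(4) = 293.569 + 52.160 × log₂ 4 = 293.569 + 52.160 × 2 ≈ 397.888 ms.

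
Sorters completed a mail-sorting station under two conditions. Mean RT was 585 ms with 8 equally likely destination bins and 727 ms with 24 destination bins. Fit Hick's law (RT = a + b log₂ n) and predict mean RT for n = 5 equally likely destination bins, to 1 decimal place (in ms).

524.3 ms

Fit slope and intercept:
  b = (727 − 585) / (log₂ 24 − log₂ 8) = 142 / (4.5850 − 3) = 89.592 ms/bit
  a = 585 − 89.592 × 3 = 316.224 ms
Then RT(5) = 316.224 + 89.592 × log₂ 5 = 316.224 + 89.592 × 2.3219 ≈ 524.250 ms.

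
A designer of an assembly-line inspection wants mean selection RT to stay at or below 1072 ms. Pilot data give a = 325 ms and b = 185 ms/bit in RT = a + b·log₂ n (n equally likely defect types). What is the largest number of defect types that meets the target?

185·log₂ n ≤ 1072 − 325 = 747, giving log₂ n ≤ 4.0378 and n ≤ 16.425. The largest whole number is 16.

16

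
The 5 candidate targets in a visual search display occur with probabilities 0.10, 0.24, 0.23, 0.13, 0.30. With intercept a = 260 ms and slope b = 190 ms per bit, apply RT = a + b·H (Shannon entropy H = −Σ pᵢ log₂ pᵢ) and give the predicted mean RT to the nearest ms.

H = 0.10·log₂(1/0.10) + 0.24·log₂(1/0.24) + 0.23·log₂(1/0.23) + 0.13·log₂(1/0.13) + 0.30·log₂(1/0.30) = 2.2177 bits.
RT = 260 + 190 × 2.2177 = 681.37 ms.

681 ms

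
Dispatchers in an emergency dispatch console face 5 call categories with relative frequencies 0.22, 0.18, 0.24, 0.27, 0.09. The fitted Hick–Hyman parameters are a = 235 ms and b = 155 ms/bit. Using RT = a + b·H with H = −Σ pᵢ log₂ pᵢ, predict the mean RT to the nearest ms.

Entropy contributions −pᵢ log₂ pᵢ: 0.4806, 0.4453, 0.4941, 0.5100, 0.3127; sum H = 2.2427 bits.
RT = a + bH = 235 + 155·2.2427 = 582.62 ms.

583 ms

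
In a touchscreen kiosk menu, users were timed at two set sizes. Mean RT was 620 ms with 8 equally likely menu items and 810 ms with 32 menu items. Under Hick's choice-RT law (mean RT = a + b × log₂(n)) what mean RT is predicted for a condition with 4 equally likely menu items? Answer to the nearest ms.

RT is linear in log₂ n, so two points fix the line:
  b = (810 − 620) / (log₂ 32 − log₂ 8) = 190 / (5 − 3) = 95 ms/bit
  a = 620 − 95 × 3 = 335 ms
Then RT(4) = 335 + 95 × log₂ 4 = 335 + 95 × 2 ≈ 525.000 ms.

525 ms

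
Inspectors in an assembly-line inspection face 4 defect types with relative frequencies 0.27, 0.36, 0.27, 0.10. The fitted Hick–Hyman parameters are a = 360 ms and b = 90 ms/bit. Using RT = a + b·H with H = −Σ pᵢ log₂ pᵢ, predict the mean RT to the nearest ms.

H = 0.27·log₂(1/0.27) + 0.36·log₂(1/0.36) + 0.27·log₂(1/0.27) + 0.10·log₂(1/0.10) = 1.8829 bits.
RT = 360 + 90 × 1.8829 = 529.46 ms.

529 ms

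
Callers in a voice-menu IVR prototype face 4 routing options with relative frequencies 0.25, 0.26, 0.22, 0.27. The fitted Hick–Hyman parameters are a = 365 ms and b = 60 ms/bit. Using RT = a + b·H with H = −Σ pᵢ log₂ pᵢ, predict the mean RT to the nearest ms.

Entropy contributions −pᵢ log₂ pᵢ: 0.5000, 0.5053, 0.4806, 0.5100; sum H = 1.9959 bits.
RT = a + bH = 365 + 60·1.9959 = 484.75 ms.

485 ms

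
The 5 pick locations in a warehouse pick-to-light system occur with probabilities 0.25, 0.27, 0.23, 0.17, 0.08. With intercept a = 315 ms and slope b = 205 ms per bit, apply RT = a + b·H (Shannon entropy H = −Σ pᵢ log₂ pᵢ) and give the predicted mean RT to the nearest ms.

Entropy contributions −pᵢ log₂ pᵢ: 0.5000, 0.5100, 0.4877, 0.4346, 0.2915; sum H = 2.2238 bits.
RT = a + bH = 315 + 205·2.2238 = 770.88 ms.

771 ms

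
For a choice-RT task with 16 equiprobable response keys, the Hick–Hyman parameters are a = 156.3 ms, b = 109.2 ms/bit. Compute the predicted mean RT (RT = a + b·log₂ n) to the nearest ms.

593 ms

log₂(16) = 4 bits, so RT = 156.3 + 109.2 × 4 ≈ 593.100 ms.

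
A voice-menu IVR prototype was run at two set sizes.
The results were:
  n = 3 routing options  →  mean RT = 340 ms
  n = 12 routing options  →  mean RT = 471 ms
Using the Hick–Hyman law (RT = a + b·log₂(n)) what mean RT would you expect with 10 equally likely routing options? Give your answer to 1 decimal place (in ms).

Fit slope and intercept:
  b = (471 − 340) / (log₂ 12 − log₂ 3) = 131 / (3.5850 − 1.5850) = 65.500 ms/bit
  a = 340 − 65.500 × 1.5850 = 236.185 ms
Then RT(10) = 236.185 + 65.500 × log₂ 10 = 236.185 + 65.500 × 3.3219 ≈ 453.771 ms.

453.8 ms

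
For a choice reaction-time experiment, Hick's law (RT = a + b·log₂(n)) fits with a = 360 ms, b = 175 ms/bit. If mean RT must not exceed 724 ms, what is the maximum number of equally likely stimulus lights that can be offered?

4

175·log₂ n ≤ 724 − 360 = 364, giving log₂ n ≤ 2.0800 and n ≤ 4.228. The largest whole number is 4.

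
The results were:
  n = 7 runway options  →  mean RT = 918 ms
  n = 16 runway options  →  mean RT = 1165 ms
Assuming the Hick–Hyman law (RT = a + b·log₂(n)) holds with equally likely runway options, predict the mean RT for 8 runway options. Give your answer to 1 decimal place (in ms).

Solve the two-equation system in a and b:
  b = (1165 − 918) / (log₂ 16 − log₂ 7) = 247 / (4 − 2.8074) = 207.103 ms/bit
  a = 918 − 207.103 × 2.8074 = 336.589 ms
Then RT(8) = 336.589 + 207.103 × log₂ 8 = 336.589 + 207.103 × 3 ≈ 957.897 ms.

957.9 ms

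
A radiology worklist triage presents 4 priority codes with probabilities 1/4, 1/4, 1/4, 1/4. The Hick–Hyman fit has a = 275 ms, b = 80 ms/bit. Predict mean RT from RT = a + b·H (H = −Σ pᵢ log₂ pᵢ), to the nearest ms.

Each term −pᵢ log₂ pᵢ: 0.25·2 + 0.25·2 + 0.25·2 + 0.25·2; summed, H = 2.000 bits.
Mean RT = a + bH = 275 + 80·2.000 = 435.00 ms.

435 ms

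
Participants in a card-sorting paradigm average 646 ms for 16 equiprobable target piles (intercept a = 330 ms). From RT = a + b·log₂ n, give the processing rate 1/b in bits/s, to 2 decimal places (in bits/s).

12.66 bits/s

Choice component = 646 − 330 = 316 ms over log₂(16) = 4 bits.
b = 316 / 4 = 79.000 ms/bit, so 1/b = 12.658 bits/s.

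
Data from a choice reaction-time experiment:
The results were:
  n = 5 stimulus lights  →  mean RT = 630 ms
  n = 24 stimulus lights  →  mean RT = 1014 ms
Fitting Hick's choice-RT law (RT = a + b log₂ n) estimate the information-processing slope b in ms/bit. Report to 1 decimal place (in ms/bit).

Slope: b = (1014 − 630) / (log₂ 24 − log₂ 5) = 384/2.2630 = 169.684 ms/bit.

169.7 ms/bit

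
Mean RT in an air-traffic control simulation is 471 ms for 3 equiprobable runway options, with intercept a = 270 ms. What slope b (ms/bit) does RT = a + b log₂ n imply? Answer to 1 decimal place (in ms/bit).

log₂(3) = 1.5850 bits.
b = (RT − a)/log₂ n = (471 − 270) / 1.5850 = 126.817 ms/bit.

126.8 ms/bit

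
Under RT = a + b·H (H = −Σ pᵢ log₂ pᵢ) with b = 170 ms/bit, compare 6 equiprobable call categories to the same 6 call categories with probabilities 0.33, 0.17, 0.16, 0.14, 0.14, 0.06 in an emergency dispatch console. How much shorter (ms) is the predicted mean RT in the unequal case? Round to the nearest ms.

28 ms

The RT saving is b·ΔH. Equiprobable H₀ = log₂(6) = 2.5850 bits; with the given probabilities H = 2.4232 bits.
b·(H₀ − H) = 170 × (2.5850 − 2.4232) = 27.50 ms.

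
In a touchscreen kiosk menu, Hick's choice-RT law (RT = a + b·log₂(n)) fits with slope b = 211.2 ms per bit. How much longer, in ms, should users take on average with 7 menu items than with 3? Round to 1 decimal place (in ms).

258.2 ms

Only the slope matters, since a is common to both: ΔRT = b·log₂(n₂/n₁).
log₂(7) − log₂(3) = 2.8074 − 1.5850 = 1.2224.
ΔRT = 211.2 × 1.2224 = 258.169 ms.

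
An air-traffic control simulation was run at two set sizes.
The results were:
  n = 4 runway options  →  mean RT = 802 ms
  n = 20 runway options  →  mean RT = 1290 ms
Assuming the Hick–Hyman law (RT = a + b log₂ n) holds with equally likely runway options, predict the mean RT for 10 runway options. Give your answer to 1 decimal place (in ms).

1079.8 ms

Solve the two-equation system in a and b:
  b = (1290 − 802) / (log₂ 20 − log₂ 4) = 488 / (4.3219 − 2) = 210.170 ms/bit
  a = 802 − 210.170 × 2 = 381.660 ms
Then RT(10) = 381.660 + 210.170 × log₂ 10 = 381.660 + 210.170 × 3.3219 ≈ 1079.830 ms.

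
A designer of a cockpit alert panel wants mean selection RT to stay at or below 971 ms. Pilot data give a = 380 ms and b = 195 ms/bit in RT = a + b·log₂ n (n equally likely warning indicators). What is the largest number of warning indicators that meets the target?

8

Set 380 + 195·log₂ n ≤ 971 → log₂ n ≤ (971 − 380)/195 = 3.0308.
So n ≤ 2^3.0308 = 8.172; the largest integer n is 8.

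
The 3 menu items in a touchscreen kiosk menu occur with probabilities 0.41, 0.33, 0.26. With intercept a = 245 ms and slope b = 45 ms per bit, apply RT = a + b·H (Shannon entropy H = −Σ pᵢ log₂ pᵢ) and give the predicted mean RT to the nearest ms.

H = 0.41·log₂(1/0.41) + 0.33·log₂(1/0.33) + 0.26·log₂(1/0.26) = 1.5605 bits.
RT = 245 + 45 × 1.5605 = 315.22 ms.

315 ms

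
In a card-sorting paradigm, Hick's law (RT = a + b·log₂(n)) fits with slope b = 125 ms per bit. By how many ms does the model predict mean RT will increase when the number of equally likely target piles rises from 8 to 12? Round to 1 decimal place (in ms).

73.1 ms

Only the slope matters, since a is common to both: ΔRT = b·log₂(n₂/n₁).
log₂(12) − log₂(8) = 3.5850 − 3 = 0.5850.
ΔRT = 125 × 0.5850 = 73.120 ms.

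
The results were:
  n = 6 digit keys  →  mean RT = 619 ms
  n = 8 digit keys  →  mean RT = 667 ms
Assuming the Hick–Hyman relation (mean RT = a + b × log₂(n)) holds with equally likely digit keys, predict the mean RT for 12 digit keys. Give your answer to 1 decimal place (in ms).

Solve the two-equation system in a and b:
  b = (667 − 619) / (log₂ 8 − log₂ 6) = 48 / (3 − 2.5850) = 115.652 ms/bit
  a = 619 − 115.652 × 2.5850 = 320.043 ms
Then RT(12) = 320.043 + 115.652 × log₂ 12 = 320.043 + 115.652 × 3.5850 ≈ 734.652 ms.

734.7 ms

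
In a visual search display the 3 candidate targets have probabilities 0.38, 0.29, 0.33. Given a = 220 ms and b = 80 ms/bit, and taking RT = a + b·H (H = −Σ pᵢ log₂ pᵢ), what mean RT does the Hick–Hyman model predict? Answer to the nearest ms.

H = 0.38·log₂(1/0.38) + 0.29·log₂(1/0.29) + 0.33·log₂(1/0.33) = 1.5762 bits.
RT = 220 + 80 × 1.5762 = 346.09 ms.

346 ms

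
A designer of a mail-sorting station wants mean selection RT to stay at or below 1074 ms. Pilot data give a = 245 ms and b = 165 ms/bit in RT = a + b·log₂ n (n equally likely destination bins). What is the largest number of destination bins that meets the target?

32

Set 245 + 165·log₂ n ≤ 1074 → log₂ n ≤ (1074 − 245)/165 = 5.0242.
So n ≤ 2^5.0242 = 32.542; the largest integer n is 32.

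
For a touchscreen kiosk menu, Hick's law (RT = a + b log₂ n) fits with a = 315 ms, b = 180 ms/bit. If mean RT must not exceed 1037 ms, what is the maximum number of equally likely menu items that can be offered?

16

Set 315 + 180·log₂ n ≤ 1037 → log₂ n ≤ (1037 − 315)/180 = 4.0111.
So n ≤ 2^4.0111 = 16.124; the largest integer n is 16.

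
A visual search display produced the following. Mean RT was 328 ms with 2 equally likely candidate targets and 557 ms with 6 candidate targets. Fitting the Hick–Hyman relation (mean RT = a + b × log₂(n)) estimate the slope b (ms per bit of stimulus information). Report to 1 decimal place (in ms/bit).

144.5 ms/bit

The slope on a log₂ axis is (557 − 328) / (2.5850 − 1) = 144.483 ms/bit.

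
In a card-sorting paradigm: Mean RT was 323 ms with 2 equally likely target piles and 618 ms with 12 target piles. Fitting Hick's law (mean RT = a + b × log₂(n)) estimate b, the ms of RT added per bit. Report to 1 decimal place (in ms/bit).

The slope on a log₂ axis is (618 − 323) / (3.5850 − 1) = 114.122 ms/bit.

114.1 ms/bit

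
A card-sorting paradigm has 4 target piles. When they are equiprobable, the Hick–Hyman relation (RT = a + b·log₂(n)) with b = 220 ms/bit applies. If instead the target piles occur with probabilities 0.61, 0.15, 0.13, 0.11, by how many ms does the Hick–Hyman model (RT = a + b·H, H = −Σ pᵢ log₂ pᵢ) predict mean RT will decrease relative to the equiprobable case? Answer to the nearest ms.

93 ms

The RT saving is b·ΔH. Equiprobable H₀ = log₂(4) = 2.0000 bits; with the given probabilities H = 1.5785 bits.
b·(H₀ − H) = 220 × (2.0000 − 1.5785) = 92.73 ms.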